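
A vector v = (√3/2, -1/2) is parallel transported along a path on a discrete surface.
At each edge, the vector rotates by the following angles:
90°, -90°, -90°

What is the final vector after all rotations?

Total rotation: 90° + (-90°) + (-90°) = -90°. Final vector: (-0.5000, -0.8660)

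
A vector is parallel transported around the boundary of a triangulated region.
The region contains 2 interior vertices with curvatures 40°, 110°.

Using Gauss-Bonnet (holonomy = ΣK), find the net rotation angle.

Holonomy = total enclosed curvature = 40° + 110° = 150°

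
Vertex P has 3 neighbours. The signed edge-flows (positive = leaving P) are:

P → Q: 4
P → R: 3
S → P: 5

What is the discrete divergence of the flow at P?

Divergence = sum of outgoing flows = 4 + 3 + (-5) = 2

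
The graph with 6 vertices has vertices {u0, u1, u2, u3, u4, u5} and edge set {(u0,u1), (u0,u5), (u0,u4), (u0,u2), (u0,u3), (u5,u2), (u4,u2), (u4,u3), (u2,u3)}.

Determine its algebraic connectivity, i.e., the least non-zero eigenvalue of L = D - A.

Degrees: deg(u0) = 5, deg(u1) = 1, deg(u2) = 4, deg(u3) = 3, deg(u4) = 3, deg(u5) = 2.
L = D − A with rows/columns ordered (u0, u1, u2, u3, u4, u5):
  [ 5, -1, -1, -1, -1, -1]
  [-1,  1,  0,  0,  0,  0]
  [-1,  0,  4, -1, -1, -1]
  [-1,  0, -1,  3, -1,  0]
  [-1,  0, -1, -1,  3,  0]
  [-1,  0, -1,  0,  0,  2]
Characteristic polynomial: det(λI − L) = λ(λ − 1)(λ − 2)(λ − 4)(λ − 5)(λ − 6).
Roots: λ = 0; (λ − 1) = 0 ⇒ λ = 1; (λ − 2) = 0 ⇒ λ = 2; (λ − 4) = 0 ⇒ λ = 4; (λ − 5) = 0 ⇒ λ = 5; (λ − 6) = 0 ⇒ λ = 6.
(Check: the roots sum (with multiplicity) to 18, matching trace L = Σdeg = 2·9 = 18.)
Laplacian eigenvalues: [0.0, 1.0, 2.0, 4.0, 5.0, 6.0]. Algebraic connectivity (smallest non-zero eigenvalue) = 1.0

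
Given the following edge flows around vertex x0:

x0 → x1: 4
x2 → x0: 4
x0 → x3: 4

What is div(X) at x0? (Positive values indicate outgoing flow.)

Divergence = sum of outgoing flows = 4 + (-4) + 4 = 4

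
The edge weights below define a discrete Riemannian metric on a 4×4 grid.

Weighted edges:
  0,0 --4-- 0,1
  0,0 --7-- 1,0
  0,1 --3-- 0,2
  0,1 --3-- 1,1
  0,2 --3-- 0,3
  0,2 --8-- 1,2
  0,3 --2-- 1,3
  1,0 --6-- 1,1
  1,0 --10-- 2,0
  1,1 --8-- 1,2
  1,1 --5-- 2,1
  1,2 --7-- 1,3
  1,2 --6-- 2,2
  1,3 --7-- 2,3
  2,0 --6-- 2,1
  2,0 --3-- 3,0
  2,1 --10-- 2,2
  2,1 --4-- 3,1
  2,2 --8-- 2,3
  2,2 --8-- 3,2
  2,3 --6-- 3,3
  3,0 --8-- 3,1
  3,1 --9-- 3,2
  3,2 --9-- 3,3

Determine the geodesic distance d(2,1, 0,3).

Shortest path: 2,1 → 1,1 → 0,1 → 0,2 → 0,3, total weight = 14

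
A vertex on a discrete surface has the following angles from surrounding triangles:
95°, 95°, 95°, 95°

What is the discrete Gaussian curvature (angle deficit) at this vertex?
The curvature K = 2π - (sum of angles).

Sum of angles = 380°. K = 360° - 380° = -20° = -π/9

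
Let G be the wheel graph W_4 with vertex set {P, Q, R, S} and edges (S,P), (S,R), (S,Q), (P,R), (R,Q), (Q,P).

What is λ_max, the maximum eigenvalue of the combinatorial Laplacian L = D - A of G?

The wheel W_4 is the join K_1 ∨ C_3 (a hub joined to every vertex of a cycle of length 3). For a join G ∨ H (G on p vertices, H on q vertices) the Laplacian spectrum is 0, p+q, the eigenvalues of L(G) other than one 0 each shifted by +q, and the eigenvalues of L(H) other than one 0 each shifted by +p. With G = K_1 (p = 1, nothing left after dropping its 0) and H = C_3 (q = 3, eigenvalues 2 − 2cos(2πk/3), k = 0, …, 2; drop k = 0), the spectrum of W_4 is 0, 4, and 1 + (2 − 2cos(2πk/3)) = 3 − 2cos(2πk/3) for k = 1, …, 2:
k=1: 3 − 2cos(2π/3) = 4.0; k=2: 3 − 2cos(4π/3) = 4.0.
Laplacian eigenvalues: [0.0, 4.0, 4.0, 4.0]. Largest eigenvalue (spectral radius) = 4.0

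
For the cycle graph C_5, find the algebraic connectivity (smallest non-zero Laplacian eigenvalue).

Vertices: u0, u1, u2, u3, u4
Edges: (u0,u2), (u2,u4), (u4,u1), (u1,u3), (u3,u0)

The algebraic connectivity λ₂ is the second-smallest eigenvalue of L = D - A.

The cycle graph C_n has Laplacian eigenvalues λ_k = 2 − 2cos(2πk/n), k = 0, 1, …, n−1. Here n = 5:
k=0: 2 − 2cos(0) = 0.0; k=1: 2 − 2cos(2π/5) = 1.382; k=2: 2 − 2cos(4π/5) = 3.618; k=3: 2 − 2cos(6π/5) = 3.618; k=4: 2 − 2cos(8π/5) = 1.382.
Laplacian eigenvalues: [0.0, 1.382, 1.382, 3.618, 3.618]. Algebraic connectivity (smallest non-zero eigenvalue) = 1.382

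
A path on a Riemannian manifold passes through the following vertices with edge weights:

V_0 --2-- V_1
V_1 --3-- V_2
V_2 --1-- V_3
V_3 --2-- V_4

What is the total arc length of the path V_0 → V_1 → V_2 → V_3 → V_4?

Arc length = 2 + 3 + 1 + 2 = 8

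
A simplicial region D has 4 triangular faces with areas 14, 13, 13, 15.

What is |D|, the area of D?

14 + 13 + 13 + 15 = 55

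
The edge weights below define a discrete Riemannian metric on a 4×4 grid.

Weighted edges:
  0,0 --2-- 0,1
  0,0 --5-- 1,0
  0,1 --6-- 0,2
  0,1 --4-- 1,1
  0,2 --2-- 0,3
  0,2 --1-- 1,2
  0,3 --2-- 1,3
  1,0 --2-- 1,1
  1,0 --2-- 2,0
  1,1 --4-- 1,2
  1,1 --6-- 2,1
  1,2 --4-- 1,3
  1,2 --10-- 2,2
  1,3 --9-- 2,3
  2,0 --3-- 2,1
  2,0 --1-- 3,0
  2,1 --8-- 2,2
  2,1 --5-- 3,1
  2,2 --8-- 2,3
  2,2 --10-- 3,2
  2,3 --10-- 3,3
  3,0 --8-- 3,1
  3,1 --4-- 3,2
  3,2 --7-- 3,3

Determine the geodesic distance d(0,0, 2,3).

Shortest path: 0,0 → 0,1 → 0,2 → 0,3 → 1,3 → 2,3, total weight = 21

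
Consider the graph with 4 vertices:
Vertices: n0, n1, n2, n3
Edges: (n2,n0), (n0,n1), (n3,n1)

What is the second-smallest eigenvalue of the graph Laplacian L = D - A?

Degrees: deg(n0) = 2, deg(n1) = 2, deg(n2) = 1, deg(n3) = 1.
L = D − A with rows/columns ordered (n0, n1, n2, n3):
  [ 2, -1, -1,  0]
  [-1,  2,  0, -1]
  [-1,  0,  1,  0]
  [ 0, -1,  0,  1]
Characteristic polynomial: det(λI − L) = λ(λ² − 4λ + 2)(λ − 2).
Roots: λ = 0; (λ² − 4λ + 2) = 0 ⇒ λ = 2 ± √2 ≈ 0.5858, 3.4142; (λ − 2) = 0 ⇒ λ = 2.
(Check: the roots sum (with multiplicity) to 6, matching trace L = Σdeg = 2·3 = 6.)
Laplacian eigenvalues: [0.0, 0.5858, 2.0, 3.4142]. Algebraic connectivity (smallest non-zero eigenvalue) = 0.5858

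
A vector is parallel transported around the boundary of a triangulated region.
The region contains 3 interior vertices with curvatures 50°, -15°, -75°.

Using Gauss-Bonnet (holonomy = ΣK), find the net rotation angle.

Holonomy = total enclosed curvature = 50° + (-15°) + (-75°) = -40°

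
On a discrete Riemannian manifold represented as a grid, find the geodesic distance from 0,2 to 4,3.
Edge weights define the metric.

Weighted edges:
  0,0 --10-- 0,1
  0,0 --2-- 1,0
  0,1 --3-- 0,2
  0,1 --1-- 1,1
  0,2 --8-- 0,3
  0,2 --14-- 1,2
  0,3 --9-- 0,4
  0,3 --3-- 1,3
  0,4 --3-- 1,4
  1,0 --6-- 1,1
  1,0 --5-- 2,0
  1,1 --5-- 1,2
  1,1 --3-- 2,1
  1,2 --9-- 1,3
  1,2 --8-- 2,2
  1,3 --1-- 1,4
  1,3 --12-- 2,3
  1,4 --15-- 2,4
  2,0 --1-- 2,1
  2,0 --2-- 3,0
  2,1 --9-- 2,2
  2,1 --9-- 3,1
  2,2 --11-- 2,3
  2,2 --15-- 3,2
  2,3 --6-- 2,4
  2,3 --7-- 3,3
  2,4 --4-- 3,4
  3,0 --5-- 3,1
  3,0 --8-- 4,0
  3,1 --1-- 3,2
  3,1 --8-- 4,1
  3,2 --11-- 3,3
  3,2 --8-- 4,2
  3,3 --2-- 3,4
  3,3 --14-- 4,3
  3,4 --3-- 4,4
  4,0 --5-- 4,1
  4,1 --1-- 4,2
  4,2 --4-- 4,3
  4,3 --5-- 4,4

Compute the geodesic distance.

Shortest path: 0,2 → 0,1 → 1,1 → 2,1 → 2,0 → 3,0 → 3,1 → 3,2 → 4,2 → 4,3, total weight = 28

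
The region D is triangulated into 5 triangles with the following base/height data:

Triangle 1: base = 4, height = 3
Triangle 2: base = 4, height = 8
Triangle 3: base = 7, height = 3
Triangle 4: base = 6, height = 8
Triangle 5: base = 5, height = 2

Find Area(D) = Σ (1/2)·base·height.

(1/2)×4×3 + (1/2)×4×8 + (1/2)×7×3 + (1/2)×6×8 + (1/2)×5×2 = 61.5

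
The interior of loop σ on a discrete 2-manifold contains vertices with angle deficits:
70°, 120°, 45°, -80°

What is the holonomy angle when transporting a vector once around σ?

Holonomy = total enclosed curvature = 70° + 120° + 45° + (-80°) = 155°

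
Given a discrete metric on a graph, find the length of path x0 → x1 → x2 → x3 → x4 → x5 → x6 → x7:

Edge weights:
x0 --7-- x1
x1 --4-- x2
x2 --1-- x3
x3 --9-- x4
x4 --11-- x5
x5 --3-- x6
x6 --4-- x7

Arc length = 7 + 4 + 1 + 9 + 11 + 3 + 4 = 39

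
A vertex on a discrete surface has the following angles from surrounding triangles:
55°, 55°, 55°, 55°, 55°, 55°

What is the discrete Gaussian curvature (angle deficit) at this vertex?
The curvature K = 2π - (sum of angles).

Sum of angles = 330°. K = 360° - 330° = 30° = π/6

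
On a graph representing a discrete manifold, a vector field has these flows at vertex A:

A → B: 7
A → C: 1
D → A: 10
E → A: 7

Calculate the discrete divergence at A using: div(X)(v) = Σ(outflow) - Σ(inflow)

Divergence = sum of outgoing flows = 7 + 1 + (-10) + (-7) = -9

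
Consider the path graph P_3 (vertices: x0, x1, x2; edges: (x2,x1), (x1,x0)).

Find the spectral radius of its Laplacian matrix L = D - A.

The path graph P_n has Laplacian eigenvalues λ_k = 2 − 2cos(kπ/n), k = 0, 1, …, n−1. Here n = 3:
k=0: 2 − 2cos(0) = 0.0; k=1: 2 − 2cos(π/3) = 1.0; k=2: 2 − 2cos(2π/3) = 3.0.
Laplacian eigenvalues: [0.0, 1.0, 3.0]. Largest eigenvalue (spectral radius) = 3.0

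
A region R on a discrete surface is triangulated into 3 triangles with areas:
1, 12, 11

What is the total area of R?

1 + 12 + 11 = 24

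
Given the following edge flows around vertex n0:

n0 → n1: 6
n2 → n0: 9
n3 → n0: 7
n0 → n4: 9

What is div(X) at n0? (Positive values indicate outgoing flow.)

Divergence = sum of outgoing flows = 6 + (-9) + (-7) + 9 = -1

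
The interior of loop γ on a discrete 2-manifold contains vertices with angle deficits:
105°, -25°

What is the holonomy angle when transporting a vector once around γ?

Holonomy = total enclosed curvature = 105° + (-25°) = 80°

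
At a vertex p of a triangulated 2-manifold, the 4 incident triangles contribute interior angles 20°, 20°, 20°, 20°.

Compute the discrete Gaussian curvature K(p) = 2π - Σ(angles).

Sum of angles = 80°. K = 360° - 80° = 280° = 14π/9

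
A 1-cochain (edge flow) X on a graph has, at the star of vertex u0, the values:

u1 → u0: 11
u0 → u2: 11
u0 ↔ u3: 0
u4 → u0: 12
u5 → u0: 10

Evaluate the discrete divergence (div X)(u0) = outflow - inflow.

Divergence = sum of outgoing flows = (-11) + 11 + 0 + (-12) + (-10) = -22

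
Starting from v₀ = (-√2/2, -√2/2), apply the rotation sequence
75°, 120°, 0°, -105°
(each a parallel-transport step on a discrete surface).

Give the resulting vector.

Total rotation: 75° + 120° + 0° + (-105°) = 90°. Final vector: (0.7071, -0.7071)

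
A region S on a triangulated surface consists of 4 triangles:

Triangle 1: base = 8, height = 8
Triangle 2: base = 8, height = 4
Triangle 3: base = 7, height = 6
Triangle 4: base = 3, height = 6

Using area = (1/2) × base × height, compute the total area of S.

(1/2)×8×8 + (1/2)×8×4 + (1/2)×7×6 + (1/2)×3×6 = 78.0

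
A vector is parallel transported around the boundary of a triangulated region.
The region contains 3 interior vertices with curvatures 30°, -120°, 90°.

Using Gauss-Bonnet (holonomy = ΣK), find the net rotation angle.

Holonomy = total enclosed curvature = 30° + (-120°) + 90° = 0°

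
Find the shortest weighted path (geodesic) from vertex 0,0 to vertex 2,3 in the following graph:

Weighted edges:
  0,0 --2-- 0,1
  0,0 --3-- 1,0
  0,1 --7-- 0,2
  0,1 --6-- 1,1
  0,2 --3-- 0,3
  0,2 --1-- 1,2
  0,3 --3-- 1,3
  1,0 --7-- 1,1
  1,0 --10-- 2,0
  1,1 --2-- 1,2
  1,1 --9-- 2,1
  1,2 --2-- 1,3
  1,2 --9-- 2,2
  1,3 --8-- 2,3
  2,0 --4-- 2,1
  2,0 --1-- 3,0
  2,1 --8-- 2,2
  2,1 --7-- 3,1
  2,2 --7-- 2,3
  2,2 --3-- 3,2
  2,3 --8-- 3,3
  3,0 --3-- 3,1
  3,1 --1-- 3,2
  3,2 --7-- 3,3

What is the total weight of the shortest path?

Shortest path: 0,0 → 0,1 → 1,1 → 1,2 → 1,3 → 2,3, total weight = 20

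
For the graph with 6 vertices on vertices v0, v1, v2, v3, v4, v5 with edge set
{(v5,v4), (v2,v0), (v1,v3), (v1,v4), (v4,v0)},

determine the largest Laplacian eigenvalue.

Degrees: deg(v0) = 2, deg(v1) = 2, deg(v2) = 1, deg(v3) = 1, deg(v4) = 3, deg(v5) = 1.
L = D − A with rows/columns ordered (v0, v1, v2, v3, v4, v5):
  [ 2,  0, -1,  0, -1,  0]
  [ 0,  2,  0, -1, -1,  0]
  [-1,  0,  1,  0,  0,  0]
  [ 0, -1,  0,  1,  0,  0]
  [-1, -1,  0,  0,  3, -1]
  [ 0,  0,  0,  0, -1,  1]
Characteristic polynomial: det(λI − L) = λ(λ² − 3λ + 1)(λ² − 5λ + 3)(λ − 2).
Roots: λ = 0; (λ² − 3λ + 1) = 0 ⇒ λ = (3 ± √5)/2 ≈ 0.382, 2.618; (λ² − 5λ + 3) = 0 ⇒ λ = (5 ± √13)/2 ≈ 0.6972, 4.3028; (λ − 2) = 0 ⇒ λ = 2.
(Check: the roots sum (with multiplicity) to 10, matching trace L = Σdeg = 2·5 = 10.)
Laplacian eigenvalues: [0.0, 0.382, 0.6972, 2.0, 2.618, 4.3028]. Largest eigenvalue (spectral radius) = 4.3028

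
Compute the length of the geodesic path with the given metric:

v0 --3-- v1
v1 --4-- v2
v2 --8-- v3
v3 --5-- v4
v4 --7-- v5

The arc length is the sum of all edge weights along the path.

Arc length = 3 + 4 + 8 + 5 + 7 = 27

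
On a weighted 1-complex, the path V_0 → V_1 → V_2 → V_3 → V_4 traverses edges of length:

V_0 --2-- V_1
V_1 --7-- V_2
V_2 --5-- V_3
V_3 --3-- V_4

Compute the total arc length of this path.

Arc length = 2 + 7 + 5 + 3 = 17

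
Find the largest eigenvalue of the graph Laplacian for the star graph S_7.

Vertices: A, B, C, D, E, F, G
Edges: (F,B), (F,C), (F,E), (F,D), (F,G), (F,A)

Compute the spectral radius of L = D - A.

The star S_7 is the complete bipartite graph K_{1,6} (one hub of degree 6, 6 leaves of degree 1). The Laplacian spectrum of K_{p,q} is 0, p (multiplicity q−1), q (multiplicity p−1), p+q. With p = 1, q = 6: 0 once, 1 with multiplicity 5, and 7 once. (Check: trace L = sum of degrees = 12 = 5·1 + 7.)
Laplacian eigenvalues: [0.0, 1.0, 1.0, 1.0, 1.0, 1.0, 7.0]. Largest eigenvalue (spectral radius) = 7.0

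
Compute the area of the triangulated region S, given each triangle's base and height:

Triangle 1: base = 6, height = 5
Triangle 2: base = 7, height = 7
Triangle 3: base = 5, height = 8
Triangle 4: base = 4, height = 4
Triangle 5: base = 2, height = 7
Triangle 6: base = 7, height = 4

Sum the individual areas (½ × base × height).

(1/2)×6×5 + (1/2)×7×7 + (1/2)×5×8 + (1/2)×4×4 + (1/2)×2×7 + (1/2)×7×4 = 88.5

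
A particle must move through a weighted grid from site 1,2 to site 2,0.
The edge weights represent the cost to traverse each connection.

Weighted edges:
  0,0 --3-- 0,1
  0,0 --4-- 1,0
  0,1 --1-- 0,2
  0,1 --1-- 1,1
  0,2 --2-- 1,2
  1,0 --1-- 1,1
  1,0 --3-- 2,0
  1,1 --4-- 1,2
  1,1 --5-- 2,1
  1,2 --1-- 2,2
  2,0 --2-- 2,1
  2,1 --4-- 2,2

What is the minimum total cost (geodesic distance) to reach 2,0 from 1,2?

Shortest path: 1,2 → 2,2 → 2,1 → 2,0, total weight = 7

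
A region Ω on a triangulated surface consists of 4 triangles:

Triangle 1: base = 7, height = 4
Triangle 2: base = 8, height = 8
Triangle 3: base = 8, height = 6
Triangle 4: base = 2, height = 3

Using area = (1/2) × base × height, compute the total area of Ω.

(1/2)×7×4 + (1/2)×8×8 + (1/2)×8×6 + (1/2)×2×3 = 73.0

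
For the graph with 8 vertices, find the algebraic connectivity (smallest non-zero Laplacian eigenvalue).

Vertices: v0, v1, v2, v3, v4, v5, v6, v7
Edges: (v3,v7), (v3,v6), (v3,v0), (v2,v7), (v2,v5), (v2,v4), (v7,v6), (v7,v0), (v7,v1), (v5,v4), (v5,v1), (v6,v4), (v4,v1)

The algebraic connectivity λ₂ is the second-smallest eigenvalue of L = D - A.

Degrees: deg(v0) = 2, deg(v1) = 3, deg(v2) = 3, deg(v3) = 3, deg(v4) = 4, deg(v5) = 3, deg(v6) = 3, deg(v7) = 5.
L = D − A with rows/columns ordered (v0, v1, v2, v3, v4, v5, v6, v7):
  [ 2,  0,  0, -1,  0,  0,  0, -1]
  [ 0,  3,  0,  0, -1, -1,  0, -1]
  [ 0,  0,  3,  0, -1, -1,  0, -1]
  [-1,  0,  0,  3,  0,  0, -1, -1]
  [ 0, -1, -1,  0,  4, -1, -1,  0]
  [ 0, -1, -1,  0, -1,  3,  0,  0]
  [ 0,  0,  0, -1, -1,  0,  3, -1]
  [-1, -1, -1, -1,  0,  0, -1,  5]
Characteristic polynomial: det(λI − L) = λ(λ − 1)(λ² − 9λ + 16)(λ − 3)(λ − 4)²(λ − 5).
Roots: λ = 0; (λ − 1) = 0 ⇒ λ = 1; (λ² − 9λ + 16) = 0 ⇒ λ = (9 ± √17)/2 ≈ 2.4384, 6.5616; (λ − 3) = 0 ⇒ λ = 3; (λ − 4) = 0 ⇒ λ = 4 (multiplicity 2); (λ − 5) = 0 ⇒ λ = 5.
(Check: the roots sum (with multiplicity) to 26, matching trace L = Σdeg = 2·13 = 26.)
Laplacian eigenvalues: [0.0, 1.0, 2.4384, 3.0, 4.0, 4.0, 5.0, 6.5616]. Algebraic connectivity (smallest non-zero eigenvalue) = 1.0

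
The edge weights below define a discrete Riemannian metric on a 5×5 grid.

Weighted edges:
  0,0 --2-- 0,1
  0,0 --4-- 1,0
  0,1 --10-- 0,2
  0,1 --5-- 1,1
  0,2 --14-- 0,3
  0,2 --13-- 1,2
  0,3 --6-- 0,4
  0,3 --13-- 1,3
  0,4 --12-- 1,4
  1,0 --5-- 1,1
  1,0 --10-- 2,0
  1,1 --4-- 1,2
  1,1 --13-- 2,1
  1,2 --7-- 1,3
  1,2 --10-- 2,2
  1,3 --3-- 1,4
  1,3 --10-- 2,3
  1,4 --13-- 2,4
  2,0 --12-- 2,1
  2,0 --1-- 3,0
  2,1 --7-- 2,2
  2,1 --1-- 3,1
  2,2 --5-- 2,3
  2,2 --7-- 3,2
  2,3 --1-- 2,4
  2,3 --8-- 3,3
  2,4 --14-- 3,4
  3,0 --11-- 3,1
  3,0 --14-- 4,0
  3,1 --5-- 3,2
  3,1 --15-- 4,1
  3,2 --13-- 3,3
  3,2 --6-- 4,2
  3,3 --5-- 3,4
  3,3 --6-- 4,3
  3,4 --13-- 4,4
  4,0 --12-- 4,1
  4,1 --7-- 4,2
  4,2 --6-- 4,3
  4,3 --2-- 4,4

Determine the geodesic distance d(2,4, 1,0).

Shortest path: 2,4 → 2,3 → 2,2 → 1,2 → 1,1 → 1,0, total weight = 25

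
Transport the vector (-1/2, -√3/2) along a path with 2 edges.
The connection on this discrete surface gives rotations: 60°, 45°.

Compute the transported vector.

Total rotation: 60° + 45° = 105°. Final vector: (0.9659, -0.2588)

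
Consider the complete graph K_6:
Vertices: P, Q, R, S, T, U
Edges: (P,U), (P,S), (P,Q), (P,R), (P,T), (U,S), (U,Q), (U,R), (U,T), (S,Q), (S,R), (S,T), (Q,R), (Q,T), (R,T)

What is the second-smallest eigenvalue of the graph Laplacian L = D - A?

For the complete graph K_n, L = nI − J (J = all-ones matrix). J has eigenvalues n (once, eigenvector 𝟙) and 0 (multiplicity n−1), so L has eigenvalues 0 (once) and n (multiplicity n−1). Here n = 6: eigenvalue 0 once and 6 with multiplicity 5.
Laplacian eigenvalues: [0.0, 6.0, 6.0, 6.0, 6.0, 6.0]. Algebraic connectivity (smallest non-zero eigenvalue) = 6.0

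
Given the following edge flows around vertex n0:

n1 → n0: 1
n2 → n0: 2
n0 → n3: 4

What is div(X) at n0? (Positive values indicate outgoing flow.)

Divergence = sum of outgoing flows = (-1) + (-2) + 4 = 1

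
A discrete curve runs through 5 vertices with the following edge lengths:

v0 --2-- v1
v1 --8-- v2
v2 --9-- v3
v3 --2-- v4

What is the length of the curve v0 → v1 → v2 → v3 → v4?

Arc length = 2 + 8 + 9 + 2 = 21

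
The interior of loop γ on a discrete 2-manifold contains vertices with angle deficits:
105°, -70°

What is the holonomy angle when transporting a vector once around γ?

Holonomy = total enclosed curvature = 105° + (-70°) = 35°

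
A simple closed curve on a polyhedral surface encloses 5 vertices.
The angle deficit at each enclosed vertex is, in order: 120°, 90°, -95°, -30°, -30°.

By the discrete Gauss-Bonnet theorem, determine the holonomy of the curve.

Holonomy = total enclosed curvature = 120° + 90° + (-95°) + (-30°) + (-30°) = 55°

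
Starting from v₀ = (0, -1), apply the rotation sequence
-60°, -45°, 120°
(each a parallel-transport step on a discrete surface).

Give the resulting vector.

Total rotation: (-60°) + (-45°) + 120° = 15°. Final vector: (0.2588, -0.9659)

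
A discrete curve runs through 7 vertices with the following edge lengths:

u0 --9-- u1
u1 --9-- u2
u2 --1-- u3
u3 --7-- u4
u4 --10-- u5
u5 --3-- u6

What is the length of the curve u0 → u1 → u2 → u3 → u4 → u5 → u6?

Arc length = 9 + 9 + 1 + 7 + 10 + 3 = 39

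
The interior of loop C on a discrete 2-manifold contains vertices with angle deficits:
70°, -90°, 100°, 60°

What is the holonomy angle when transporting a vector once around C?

Holonomy = total enclosed curvature = 70° + (-90°) + 100° + 60° = 140°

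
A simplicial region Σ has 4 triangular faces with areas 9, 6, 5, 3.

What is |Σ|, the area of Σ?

9 + 6 + 5 + 3 = 23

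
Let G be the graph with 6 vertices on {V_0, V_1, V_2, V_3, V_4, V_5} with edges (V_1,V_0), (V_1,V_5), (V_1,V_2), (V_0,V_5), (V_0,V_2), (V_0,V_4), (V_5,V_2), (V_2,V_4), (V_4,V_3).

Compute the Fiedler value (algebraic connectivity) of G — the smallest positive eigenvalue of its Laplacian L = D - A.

Degrees: deg(V_0) = 4, deg(V_1) = 3, deg(V_2) = 4, deg(V_3) = 1, deg(V_4) = 3, deg(V_5) = 3.
L = D − A with rows/columns ordered (V_0, V_1, V_2, V_3, V_4, V_5):
  [ 4, -1, -1,  0, -1, -1]
  [-1,  3, -1,  0,  0, -1]
  [-1, -1,  4,  0, -1, -1]
  [ 0,  0,  0,  1, -1,  0]
  [-1,  0, -1, -1,  3,  0]
  [-1, -1, -1,  0,  0,  3]
Characteristic polynomial: det(λI − L) = λ(λ² − 6λ + 4)(λ − 3)(λ − 4)(λ − 5).
Roots: λ = 0; (λ² − 6λ + 4) = 0 ⇒ λ = 3 ± √5 ≈ 0.7639, 5.2361; (λ − 3) = 0 ⇒ λ = 3; (λ − 4) = 0 ⇒ λ = 4; (λ − 5) = 0 ⇒ λ = 5.
(Check: the roots sum (with multiplicity) to 18, matching trace L = Σdeg = 2·9 = 18.)
Laplacian eigenvalues: [0.0, 0.7639, 3.0, 4.0, 5.0, 5.2361]. Algebraic connectivity (smallest non-zero eigenvalue) = 0.7639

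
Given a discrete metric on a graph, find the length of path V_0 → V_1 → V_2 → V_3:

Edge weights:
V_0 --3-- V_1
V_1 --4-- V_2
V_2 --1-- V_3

Arc length = 3 + 4 + 1 = 8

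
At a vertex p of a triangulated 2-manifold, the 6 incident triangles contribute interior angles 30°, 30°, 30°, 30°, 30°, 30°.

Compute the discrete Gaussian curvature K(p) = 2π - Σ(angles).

Sum of angles = 180°. K = 360° - 180° = 180° = π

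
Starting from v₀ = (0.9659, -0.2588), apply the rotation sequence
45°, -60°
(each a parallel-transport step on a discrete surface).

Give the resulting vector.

Total rotation: 45° + (-60°) = -15°. Final vector: (0.8660, -0.5000)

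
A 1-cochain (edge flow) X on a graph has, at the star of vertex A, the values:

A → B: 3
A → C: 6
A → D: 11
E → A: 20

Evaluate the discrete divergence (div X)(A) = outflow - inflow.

Divergence = sum of outgoing flows = 3 + 6 + 11 + (-20) = 0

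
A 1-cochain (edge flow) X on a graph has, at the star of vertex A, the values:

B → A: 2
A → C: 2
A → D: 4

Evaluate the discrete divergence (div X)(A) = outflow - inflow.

Divergence = sum of outgoing flows = (-2) + 2 + 4 = 4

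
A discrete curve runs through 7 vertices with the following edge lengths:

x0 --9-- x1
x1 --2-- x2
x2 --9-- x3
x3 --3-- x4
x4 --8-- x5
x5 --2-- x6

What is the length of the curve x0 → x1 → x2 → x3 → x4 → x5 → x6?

Arc length = 9 + 2 + 9 + 3 + 8 + 2 = 33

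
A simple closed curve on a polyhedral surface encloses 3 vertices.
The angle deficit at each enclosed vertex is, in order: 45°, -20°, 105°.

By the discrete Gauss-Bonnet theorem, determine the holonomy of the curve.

Holonomy = total enclosed curvature = 45° + (-20°) + 105° = 130°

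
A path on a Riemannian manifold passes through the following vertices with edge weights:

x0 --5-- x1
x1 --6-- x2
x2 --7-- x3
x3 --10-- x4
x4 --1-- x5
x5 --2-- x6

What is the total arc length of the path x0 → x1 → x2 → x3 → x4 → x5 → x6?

Arc length = 5 + 6 + 7 + 10 + 1 + 2 = 31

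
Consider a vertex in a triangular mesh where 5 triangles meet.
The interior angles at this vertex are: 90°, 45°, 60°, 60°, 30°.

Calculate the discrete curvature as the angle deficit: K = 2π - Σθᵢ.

Sum of angles = 285°. K = 360° - 285° = 75° = 5π/12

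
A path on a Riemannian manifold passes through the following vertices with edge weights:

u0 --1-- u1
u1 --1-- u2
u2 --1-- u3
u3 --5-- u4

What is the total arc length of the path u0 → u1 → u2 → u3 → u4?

Arc length = 1 + 1 + 1 + 5 = 8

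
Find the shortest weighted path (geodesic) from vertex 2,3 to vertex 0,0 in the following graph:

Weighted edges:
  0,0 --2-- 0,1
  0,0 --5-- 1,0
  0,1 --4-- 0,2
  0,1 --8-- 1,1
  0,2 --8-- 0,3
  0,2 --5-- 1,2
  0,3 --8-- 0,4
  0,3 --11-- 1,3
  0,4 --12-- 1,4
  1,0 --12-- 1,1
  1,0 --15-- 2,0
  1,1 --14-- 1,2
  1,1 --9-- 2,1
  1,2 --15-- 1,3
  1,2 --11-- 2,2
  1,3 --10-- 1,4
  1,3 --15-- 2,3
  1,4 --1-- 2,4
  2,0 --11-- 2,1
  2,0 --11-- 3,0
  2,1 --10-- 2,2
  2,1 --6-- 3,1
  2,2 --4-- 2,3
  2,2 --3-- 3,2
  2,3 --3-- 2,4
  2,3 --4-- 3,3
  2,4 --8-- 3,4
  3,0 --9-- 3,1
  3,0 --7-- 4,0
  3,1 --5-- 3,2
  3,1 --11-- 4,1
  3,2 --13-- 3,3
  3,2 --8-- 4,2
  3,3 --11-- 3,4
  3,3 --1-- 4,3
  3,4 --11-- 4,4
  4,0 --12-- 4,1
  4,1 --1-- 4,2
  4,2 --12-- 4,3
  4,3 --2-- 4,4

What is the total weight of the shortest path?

Shortest path: 2,3 → 2,2 → 1,2 → 0,2 → 0,1 → 0,0, total weight = 26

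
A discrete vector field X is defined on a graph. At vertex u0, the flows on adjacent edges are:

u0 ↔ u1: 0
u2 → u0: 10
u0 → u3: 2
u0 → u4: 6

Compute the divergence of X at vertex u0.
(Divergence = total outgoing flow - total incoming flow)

Divergence = sum of outgoing flows = 0 + (-10) + 2 + 6 = -2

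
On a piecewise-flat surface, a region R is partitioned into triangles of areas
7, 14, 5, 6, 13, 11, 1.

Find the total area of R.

7 + 14 + 5 + 6 + 13 + 11 + 1 = 57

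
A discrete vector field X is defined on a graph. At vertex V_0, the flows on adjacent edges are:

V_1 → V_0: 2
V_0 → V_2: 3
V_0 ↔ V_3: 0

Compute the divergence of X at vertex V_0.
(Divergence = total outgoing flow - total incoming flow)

Divergence = sum of outgoing flows = (-2) + 3 + 0 = 1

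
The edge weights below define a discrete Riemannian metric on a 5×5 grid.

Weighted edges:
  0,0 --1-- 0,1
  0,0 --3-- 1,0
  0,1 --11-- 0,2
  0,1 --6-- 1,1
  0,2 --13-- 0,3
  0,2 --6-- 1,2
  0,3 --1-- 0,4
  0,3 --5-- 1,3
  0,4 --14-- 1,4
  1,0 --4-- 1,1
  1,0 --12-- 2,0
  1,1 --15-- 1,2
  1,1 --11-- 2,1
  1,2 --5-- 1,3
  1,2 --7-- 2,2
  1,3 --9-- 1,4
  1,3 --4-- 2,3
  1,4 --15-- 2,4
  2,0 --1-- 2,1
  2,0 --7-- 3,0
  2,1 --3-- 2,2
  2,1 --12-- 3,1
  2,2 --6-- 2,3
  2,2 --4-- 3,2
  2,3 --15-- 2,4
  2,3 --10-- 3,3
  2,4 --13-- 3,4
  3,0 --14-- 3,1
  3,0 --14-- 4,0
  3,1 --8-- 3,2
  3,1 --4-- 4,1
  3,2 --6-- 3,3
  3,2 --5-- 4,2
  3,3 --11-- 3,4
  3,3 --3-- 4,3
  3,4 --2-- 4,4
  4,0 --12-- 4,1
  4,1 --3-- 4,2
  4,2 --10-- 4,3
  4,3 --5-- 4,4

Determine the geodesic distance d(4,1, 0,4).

Shortest path: 4,1 → 4,2 → 3,2 → 2,2 → 2,3 → 1,3 → 0,3 → 0,4, total weight = 28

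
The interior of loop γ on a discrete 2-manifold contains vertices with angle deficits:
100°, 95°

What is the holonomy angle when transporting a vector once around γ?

Holonomy = total enclosed curvature = 100° + 95° = 195°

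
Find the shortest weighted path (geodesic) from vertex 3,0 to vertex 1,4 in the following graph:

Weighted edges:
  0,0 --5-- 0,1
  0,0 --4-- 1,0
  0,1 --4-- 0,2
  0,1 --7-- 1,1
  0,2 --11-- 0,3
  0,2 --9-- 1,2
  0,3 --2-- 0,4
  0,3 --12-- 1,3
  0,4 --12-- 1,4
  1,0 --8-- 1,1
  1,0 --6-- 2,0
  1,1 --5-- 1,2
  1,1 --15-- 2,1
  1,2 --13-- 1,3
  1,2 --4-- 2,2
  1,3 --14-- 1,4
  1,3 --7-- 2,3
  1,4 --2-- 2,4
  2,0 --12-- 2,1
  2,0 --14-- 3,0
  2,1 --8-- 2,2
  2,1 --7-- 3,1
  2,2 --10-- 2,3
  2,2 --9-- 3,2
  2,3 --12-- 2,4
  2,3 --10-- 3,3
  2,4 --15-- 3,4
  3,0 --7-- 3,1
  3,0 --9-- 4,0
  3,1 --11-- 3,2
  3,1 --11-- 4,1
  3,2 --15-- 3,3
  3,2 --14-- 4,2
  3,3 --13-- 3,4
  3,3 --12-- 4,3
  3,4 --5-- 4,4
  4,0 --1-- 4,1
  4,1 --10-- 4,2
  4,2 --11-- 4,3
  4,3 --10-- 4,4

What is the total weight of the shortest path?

Shortest path: 3,0 → 3,1 → 2,1 → 2,2 → 2,3 → 2,4 → 1,4, total weight = 46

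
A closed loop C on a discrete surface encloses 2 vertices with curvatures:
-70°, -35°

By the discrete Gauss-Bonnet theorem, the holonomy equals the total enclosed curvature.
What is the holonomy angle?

Holonomy = total enclosed curvature = (-70°) + (-35°) = -105°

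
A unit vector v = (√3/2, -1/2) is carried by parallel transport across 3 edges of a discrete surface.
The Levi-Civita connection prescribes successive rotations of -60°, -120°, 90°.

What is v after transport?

Total rotation: (-60°) + (-120°) + 90° = -90°. Final vector: (-0.5000, -0.8660)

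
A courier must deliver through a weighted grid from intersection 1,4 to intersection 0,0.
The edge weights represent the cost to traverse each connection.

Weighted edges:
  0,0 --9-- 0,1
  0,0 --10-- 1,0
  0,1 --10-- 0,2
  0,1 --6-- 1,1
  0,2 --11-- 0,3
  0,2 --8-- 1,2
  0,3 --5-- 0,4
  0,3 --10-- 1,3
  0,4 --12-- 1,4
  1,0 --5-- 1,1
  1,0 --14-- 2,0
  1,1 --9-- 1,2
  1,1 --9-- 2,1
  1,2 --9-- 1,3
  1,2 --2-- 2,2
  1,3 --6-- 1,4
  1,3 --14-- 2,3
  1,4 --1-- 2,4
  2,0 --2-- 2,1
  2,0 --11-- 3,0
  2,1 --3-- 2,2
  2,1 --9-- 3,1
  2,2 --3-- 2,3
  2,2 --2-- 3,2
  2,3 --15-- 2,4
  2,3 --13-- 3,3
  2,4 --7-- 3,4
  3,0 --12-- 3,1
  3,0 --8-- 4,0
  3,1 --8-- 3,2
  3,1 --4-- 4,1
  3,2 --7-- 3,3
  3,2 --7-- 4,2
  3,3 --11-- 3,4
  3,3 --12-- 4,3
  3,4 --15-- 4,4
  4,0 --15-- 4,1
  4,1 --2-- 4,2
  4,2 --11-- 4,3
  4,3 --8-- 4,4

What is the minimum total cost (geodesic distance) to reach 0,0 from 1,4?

Shortest path: 1,4 → 1,3 → 1,2 → 1,1 → 1,0 → 0,0, total weight = 39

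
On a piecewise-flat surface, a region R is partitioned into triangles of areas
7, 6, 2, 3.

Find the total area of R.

7 + 6 + 2 + 3 = 18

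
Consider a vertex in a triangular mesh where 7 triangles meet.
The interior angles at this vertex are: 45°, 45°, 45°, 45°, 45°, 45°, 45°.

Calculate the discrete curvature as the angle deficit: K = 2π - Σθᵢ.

Sum of angles = 315°. K = 360° - 315° = 45°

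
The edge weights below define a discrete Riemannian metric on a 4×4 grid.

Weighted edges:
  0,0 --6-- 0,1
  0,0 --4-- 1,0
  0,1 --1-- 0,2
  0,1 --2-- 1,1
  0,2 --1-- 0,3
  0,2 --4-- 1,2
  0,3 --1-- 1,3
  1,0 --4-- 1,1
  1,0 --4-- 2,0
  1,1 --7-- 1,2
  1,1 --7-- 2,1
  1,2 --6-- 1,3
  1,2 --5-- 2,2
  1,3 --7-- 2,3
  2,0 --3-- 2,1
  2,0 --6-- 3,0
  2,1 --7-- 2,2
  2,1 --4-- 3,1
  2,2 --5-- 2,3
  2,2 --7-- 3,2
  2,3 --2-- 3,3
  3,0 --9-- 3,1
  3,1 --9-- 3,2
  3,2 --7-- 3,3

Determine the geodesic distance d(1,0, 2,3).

Shortest path: 1,0 → 1,1 → 0,1 → 0,2 → 0,3 → 1,3 → 2,3, total weight = 16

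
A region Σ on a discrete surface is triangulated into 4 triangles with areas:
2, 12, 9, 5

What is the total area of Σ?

2 + 12 + 9 + 5 = 28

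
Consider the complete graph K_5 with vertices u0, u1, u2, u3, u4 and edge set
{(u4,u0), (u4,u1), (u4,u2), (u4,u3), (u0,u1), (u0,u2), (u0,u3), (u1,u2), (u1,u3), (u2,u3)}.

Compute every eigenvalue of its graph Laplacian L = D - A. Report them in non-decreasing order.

For the complete graph K_n, L = nI − J (J = all-ones matrix). J has eigenvalues n (once, eigenvector 𝟙) and 0 (multiplicity n−1), so L has eigenvalues 0 (once) and n (multiplicity n−1). Here n = 5: eigenvalue 0 once and 5 with multiplicity 4.
Laplacian eigenvalues (increasing order): [0.0, 5.0, 5.0, 5.0, 5.0]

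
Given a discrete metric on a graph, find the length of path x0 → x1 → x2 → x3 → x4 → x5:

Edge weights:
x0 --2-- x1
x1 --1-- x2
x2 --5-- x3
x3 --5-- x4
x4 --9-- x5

Arc length = 2 + 1 + 5 + 5 + 9 = 22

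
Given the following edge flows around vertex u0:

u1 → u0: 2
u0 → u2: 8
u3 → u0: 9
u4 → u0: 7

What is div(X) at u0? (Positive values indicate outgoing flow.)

Divergence = sum of outgoing flows = (-2) + 8 + (-9) + (-7) = -10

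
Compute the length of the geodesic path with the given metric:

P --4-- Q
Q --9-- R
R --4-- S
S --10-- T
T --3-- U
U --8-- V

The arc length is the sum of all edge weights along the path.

Arc length = 4 + 9 + 4 + 10 + 3 + 8 = 38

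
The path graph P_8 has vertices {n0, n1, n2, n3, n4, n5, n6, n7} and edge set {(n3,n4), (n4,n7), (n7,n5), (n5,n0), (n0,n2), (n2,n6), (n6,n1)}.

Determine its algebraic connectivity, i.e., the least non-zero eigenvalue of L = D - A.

The path graph P_n has Laplacian eigenvalues λ_k = 2 − 2cos(kπ/n), k = 0, 1, …, n−1. Here n = 8:
k=0: 2 − 2cos(0) = 0.0; k=1: 2 − 2cos(π/8) = 0.1522; k=2: 2 − 2cos(π/4) = 0.5858; k=3: 2 − 2cos(3π/8) = 1.2346; k=4: 2 − 2cos(π/2) = 2.0; k=5: 2 − 2cos(5π/8) = 2.7654; k=6: 2 − 2cos(3π/4) = 3.4142; k=7: 2 − 2cos(7π/8) = 3.8478.
Laplacian eigenvalues: [0.0, 0.1522, 0.5858, 1.2346, 2.0, 2.7654, 3.4142, 3.8478]. Algebraic connectivity (smallest non-zero eigenvalue) = 0.1522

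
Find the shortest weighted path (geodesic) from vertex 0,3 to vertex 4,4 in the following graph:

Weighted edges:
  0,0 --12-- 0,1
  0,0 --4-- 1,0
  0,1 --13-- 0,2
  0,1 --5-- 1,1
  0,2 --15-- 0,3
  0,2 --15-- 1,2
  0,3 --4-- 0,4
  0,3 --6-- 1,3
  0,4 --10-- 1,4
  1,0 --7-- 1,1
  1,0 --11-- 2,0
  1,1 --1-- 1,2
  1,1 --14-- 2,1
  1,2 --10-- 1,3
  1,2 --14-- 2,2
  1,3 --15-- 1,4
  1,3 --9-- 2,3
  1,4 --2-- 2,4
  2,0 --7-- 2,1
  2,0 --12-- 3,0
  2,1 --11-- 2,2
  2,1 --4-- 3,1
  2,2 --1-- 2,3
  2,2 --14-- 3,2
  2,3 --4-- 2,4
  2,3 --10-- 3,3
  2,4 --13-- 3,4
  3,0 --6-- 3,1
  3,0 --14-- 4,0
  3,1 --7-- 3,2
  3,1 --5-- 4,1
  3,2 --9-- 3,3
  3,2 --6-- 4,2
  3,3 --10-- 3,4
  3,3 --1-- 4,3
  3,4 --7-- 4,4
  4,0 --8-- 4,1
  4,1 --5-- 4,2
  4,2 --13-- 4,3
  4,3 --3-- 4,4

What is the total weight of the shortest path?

Shortest path: 0,3 → 1,3 → 2,3 → 3,3 → 4,3 → 4,4, total weight = 29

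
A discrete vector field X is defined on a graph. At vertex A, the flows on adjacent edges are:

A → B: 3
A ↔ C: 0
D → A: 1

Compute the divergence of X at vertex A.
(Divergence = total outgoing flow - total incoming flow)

Divergence = sum of outgoing flows = 3 + 0 + (-1) = 2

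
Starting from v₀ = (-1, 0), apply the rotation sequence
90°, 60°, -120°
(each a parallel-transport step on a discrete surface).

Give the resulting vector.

Total rotation: 90° + 60° + (-120°) = 30°. Final vector: (-0.8660, -0.5000)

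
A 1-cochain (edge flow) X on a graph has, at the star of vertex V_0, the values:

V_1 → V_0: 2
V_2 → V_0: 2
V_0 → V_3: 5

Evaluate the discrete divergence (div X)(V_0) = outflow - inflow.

Divergence = sum of outgoing flows = (-2) + (-2) + 5 = 1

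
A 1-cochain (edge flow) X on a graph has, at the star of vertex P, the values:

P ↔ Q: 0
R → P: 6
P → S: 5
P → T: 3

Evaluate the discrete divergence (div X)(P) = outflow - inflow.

Divergence = sum of outgoing flows = 0 + (-6) + 5 + 3 = 2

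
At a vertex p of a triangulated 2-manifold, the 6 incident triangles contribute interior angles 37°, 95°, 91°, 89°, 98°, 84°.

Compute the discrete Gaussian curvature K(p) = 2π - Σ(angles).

Sum of angles = 494°. K = 360° - 494° = -134° = -67π/90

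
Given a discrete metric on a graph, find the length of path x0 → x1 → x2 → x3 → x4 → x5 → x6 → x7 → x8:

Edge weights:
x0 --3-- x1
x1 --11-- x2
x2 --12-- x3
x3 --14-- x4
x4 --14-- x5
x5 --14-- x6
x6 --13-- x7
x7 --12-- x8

Arc length = 3 + 11 + 12 + 14 + 14 + 14 + 13 + 12 = 93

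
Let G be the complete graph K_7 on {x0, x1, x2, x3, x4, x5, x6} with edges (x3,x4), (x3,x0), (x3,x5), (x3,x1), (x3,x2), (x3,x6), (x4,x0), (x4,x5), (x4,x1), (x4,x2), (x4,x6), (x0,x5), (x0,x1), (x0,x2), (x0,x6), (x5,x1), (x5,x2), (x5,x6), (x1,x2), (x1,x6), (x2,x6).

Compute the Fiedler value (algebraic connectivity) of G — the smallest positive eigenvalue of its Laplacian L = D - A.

For the complete graph K_n, L = nI − J (J = all-ones matrix). J has eigenvalues n (once, eigenvector 𝟙) and 0 (multiplicity n−1), so L has eigenvalues 0 (once) and n (multiplicity n−1). Here n = 7: eigenvalue 0 once and 7 with multiplicity 6.
Laplacian eigenvalues: [0.0, 7.0, 7.0, 7.0, 7.0, 7.0, 7.0]. Algebraic connectivity (smallest non-zero eigenvalue) = 7.0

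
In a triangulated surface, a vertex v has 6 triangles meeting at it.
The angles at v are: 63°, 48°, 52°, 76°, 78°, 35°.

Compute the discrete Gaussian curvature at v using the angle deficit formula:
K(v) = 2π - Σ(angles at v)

Sum of angles = 352°. K = 360° - 352° = 8° = 2π/45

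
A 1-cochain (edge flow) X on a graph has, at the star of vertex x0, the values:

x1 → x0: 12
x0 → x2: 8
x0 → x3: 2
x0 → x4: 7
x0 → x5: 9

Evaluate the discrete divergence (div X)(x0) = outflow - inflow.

Divergence = sum of outgoing flows = (-12) + 8 + 2 + 7 + 9 = 14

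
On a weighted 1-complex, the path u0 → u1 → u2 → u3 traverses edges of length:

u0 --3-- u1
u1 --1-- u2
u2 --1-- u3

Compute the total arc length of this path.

Arc length = 3 + 1 + 1 = 5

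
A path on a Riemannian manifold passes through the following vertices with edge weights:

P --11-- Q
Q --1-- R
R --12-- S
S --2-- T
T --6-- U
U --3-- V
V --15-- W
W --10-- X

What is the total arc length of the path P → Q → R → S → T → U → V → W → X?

Arc length = 11 + 1 + 12 + 2 + 6 + 3 + 15 + 10 = 60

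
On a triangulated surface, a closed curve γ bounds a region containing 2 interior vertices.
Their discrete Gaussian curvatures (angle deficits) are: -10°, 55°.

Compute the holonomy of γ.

Holonomy = total enclosed curvature = (-10°) + 55° = 45°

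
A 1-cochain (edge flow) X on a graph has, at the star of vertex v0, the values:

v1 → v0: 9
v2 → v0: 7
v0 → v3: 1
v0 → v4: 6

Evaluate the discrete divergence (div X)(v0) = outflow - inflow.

Divergence = sum of outgoing flows = (-9) + (-7) + 1 + 6 = -9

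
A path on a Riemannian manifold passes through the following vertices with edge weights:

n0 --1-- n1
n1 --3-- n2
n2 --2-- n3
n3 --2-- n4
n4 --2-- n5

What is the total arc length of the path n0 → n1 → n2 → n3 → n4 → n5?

Arc length = 1 + 3 + 2 + 2 + 2 = 10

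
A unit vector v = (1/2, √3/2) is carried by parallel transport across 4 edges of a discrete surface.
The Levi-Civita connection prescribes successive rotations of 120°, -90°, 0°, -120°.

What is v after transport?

Total rotation: 120° + (-90°) + 0° + (-120°) = -90°. Final vector: (0.8660, -0.5000)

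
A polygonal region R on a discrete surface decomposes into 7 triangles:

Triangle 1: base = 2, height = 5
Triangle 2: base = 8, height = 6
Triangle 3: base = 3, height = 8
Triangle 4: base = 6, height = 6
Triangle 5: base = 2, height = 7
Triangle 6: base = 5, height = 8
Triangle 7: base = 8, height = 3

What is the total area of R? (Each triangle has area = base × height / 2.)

(1/2)×2×5 + (1/2)×8×6 + (1/2)×3×8 + (1/2)×6×6 + (1/2)×2×7 + (1/2)×5×8 + (1/2)×8×3 = 98.0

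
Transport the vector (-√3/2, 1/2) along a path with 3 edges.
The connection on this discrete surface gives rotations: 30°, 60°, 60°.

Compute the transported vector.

Total rotation: 30° + 60° + 60° = 150°. Final vector: (0.5000, -0.8660)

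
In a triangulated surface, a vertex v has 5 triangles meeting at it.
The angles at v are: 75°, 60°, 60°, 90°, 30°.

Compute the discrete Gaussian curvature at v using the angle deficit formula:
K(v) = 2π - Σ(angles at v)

Sum of angles = 315°. K = 360° - 315° = 45°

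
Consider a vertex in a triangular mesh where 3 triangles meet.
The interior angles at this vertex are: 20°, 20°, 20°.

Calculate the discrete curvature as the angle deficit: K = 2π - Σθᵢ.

Sum of angles = 60°. K = 360° - 60° = 300° = 5π/3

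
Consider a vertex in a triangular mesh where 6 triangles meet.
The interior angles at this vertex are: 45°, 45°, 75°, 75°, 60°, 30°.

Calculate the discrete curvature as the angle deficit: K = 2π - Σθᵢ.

Sum of angles = 330°. K = 360° - 330° = 30° = π/6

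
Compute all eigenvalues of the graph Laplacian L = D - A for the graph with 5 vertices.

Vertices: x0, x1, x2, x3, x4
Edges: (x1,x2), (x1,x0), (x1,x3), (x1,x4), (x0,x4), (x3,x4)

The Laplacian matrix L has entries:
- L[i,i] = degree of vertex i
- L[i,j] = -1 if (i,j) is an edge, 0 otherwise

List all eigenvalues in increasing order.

Degrees: deg(x0) = 2, deg(x1) = 4, deg(x2) = 1, deg(x3) = 2, deg(x4) = 3.
L = D − A with rows/columns ordered (x0, x1, x2, x3, x4):
  [ 2, -1,  0,  0, -1]
  [-1,  4, -1, -1, -1]
  [ 0, -1,  1,  0,  0]
  [ 0, -1,  0,  2, -1]
  [-1, -1,  0, -1,  3]
Characteristic polynomial: det(λI − L) = λ(λ − 1)(λ − 2)(λ − 4)(λ − 5).
Roots: λ = 0; (λ − 1) = 0 ⇒ λ = 1; (λ − 2) = 0 ⇒ λ = 2; (λ − 4) = 0 ⇒ λ = 4; (λ − 5) = 0 ⇒ λ = 5.
(Check: the roots sum (with multiplicity) to 12, matching trace L = Σdeg = 2·6 = 12.)
Laplacian eigenvalues (increasing order): [0.0, 1.0, 2.0, 4.0, 5.0]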